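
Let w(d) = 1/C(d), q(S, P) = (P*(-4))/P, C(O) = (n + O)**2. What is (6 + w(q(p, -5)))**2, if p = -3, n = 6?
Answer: 625/16 ≈ 39.063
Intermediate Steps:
C(O) = (6 + O)**2
q(S, P) = -4 (q(S, P) = (-4*P)/P = -4)
w(d) = (6 + d)**(-2) (w(d) = 1/((6 + d)**2) = (6 + d)**(-2))
(6 + w(q(p, -5)))**2 = (6 + (6 - 4)**(-2))**2 = (6 + 2**(-2))**2 = (6 + 1/4)**2 = (25/4)**2 = 625/16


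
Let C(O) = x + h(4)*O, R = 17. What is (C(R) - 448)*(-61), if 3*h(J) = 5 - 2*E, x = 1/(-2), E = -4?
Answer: 137189/6 ≈ 22865.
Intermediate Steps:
x = -½ ≈ -0.50000
h(J) = 13/3 (h(J) = (5 - 2*(-4))/3 = (5 + 8)/3 = (⅓)*13 = 13/3)
C(O) = -½ + 13*O/3
(C(R) - 448)*(-61) = ((-½ + (13/3)*17) - 448)*(-61) = ((-½ + 221/3) - 448)*(-61) = (439/6 - 448)*(-61) = -2249/6*(-61) = 137189/6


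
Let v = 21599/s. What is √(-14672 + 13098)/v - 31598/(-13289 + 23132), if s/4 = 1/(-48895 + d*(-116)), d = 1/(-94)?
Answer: -31598/9843 - 188*I*√1574/49634653193 ≈ -3.2102 - 1.5027e-7*I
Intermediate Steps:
d = -1/94 ≈ -0.010638
s = -188/2298007 (s = 4/(-48895 - 1/94*(-116)) = 4/(-48895 + 58/47) = 4/(-2298007/47) = 4*(-47/2298007) = -188/2298007 ≈ -8.1810e-5)
v = -49634653193/188 (v = 21599/(-188/2298007) = 21599*(-2298007/188) = -49634653193/188 ≈ -2.6401e+8)
√(-14672 + 13098)/v - 31598/(-13289 + 23132) = √(-14672 + 13098)/(-49634653193/188) - 31598/(-13289 + 23132) = √(-1574)*(-188/49634653193) - 31598/9843 = (I*√1574)*(-188/49634653193) - 31598*1/9843 = -188*I*√1574/49634653193 - 31598/9843 = -31598/9843 - 188*I*√1574/49634653193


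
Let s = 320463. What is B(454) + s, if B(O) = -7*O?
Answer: 317285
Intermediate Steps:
B(454) + s = -7*454 + 320463 = -3178 + 320463 = 317285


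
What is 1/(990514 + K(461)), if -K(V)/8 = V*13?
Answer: 1/942570 ≈ 1.0609e-6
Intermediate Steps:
K(V) = -104*V (K(V) = -8*V*13 = -104*V)
1/(990514 + K(461)) = 1/(990514 - 104*461) = 1/(990514 - 47944) = 1/942570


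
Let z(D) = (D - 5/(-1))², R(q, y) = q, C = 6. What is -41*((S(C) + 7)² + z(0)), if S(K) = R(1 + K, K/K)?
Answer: -9061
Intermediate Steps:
S(K) = 1 + K
z(D) = (5 + D)² (z(D) = (D - 5*(-1))² = (D + 5)² = (5 + D)²)
-41*((S(C) + 7)² + z(0)) = -41*(((1 + 6) + 7)² + (5 + 0)²) = -41*((7 + 7)² + 5²) = -41*(14² + 25) = -41*(196 + 25) = -41*221 = -9061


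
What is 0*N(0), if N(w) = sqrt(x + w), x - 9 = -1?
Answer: 0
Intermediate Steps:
x = 8 (x = 9 - 1 = 8)
N(w) = sqrt(8 + w)
0*N(0) = 0*sqrt(8 + 0) = 0*sqrt(8) = 0*(2*sqrt(2)) = 0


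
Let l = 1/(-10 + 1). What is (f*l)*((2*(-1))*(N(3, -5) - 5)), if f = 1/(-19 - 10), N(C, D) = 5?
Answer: 0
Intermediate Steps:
f = -1/29 (f = 1/(-29) = -1/29 ≈ -0.034483)
l = -⅑ (l = 1/(-9) = -⅑ ≈ -0.11111)
(f*l)*((2*(-1))*(N(3, -5) - 5)) = (-1/29*(-⅑))*((2*(-1))*(5 - 5)) = (-2*0)/261 = (1/261)*0 = 0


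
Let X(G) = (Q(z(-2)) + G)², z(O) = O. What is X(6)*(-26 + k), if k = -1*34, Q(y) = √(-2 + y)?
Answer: -1920 - 1440*I ≈ -1920.0 - 1440.0*I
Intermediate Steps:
X(G) = (G + 2*I)² (X(G) = (√(-2 - 2) + G)² = (√(-4) + G)² = (2*I + G)² = (G + 2*I)²)
k = -34
X(6)*(-26 + k) = (6 + 2*I)²*(-26 - 34) = (6 + 2*I)²*(-60) = -60*(6 + 2*I)²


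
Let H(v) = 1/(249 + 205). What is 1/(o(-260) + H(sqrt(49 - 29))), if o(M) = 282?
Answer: 454/128029 ≈ 0.0035461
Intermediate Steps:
H(v) = 1/454
1/(o(-260) + H(sqrt(49 - 29))) = 1/(282 + 1/454) = 1/(128029/454) = 454/128029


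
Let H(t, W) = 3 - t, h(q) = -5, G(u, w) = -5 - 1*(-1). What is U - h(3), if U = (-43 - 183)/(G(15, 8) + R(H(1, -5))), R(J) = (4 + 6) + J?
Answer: -93/4 ≈ -23.250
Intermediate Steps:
G(u, w) = -4 (G(u, w) = -5 + 1 = -4)
R(J) = 10 + J
U = -113/4 (U = (-43 - 183)/(-4 + (10 + (3 - 1*1))) = -226/(-4 + (10 + (3 - 1))) = -226/(-4 + (10 + 2)) = -226/(-4 + 12) = -226/8 = -226*⅛ = -113/4 ≈ -28.250)
U - h(3) = -113/4 - 1*(-5) = -113/4 + 5 = -93/4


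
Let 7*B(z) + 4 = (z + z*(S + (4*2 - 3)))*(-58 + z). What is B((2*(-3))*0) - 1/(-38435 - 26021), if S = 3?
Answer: -36831/64456 ≈ -0.57141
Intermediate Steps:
B(z) = -4/7 + 9*z*(-58 + z)/7 (B(z) = -4/7 + ((z + z*(3 + (4*2 - 3)))*(-58 + z))/7 = -4/7 + ((z + z*(3 + (8 - 3)))*(-58 + z))/7 = -4/7 + ((z + z*(3 + 5))*(-58 + z))/7 = -4/7 + ((z + z*8)*(-58 + z))/7 = -4/7 + ((z + 8*z)*(-58 + z))/7 = -4/7 + ((9*z)*(-58 + z))/7 = -4/7 + (9*z*(-58 + z))/7 = -4/7 + 9*z*(-58 + z)/7)
B((2*(-3))*0) - 1/(-38435 - 26021) = (-4/7 - 522*2*(-3)*0/7 + 9*((2*(-3))*0)²/7) - 1/(-38435 - 26021) = (-4/7 - (-3132)*0/7 + 9*(-6*0)²/7) - 1/(-64456) = (-4/7 - 522/7*0 + (9/7)*0²) - 1*(-1/64456) = (-4/7 + 0 + (9/7)*0) + 1/64456 = (-4/7 + 0 + 0) + 1/64456 = -4/7 + 1/64456 = -36831/64456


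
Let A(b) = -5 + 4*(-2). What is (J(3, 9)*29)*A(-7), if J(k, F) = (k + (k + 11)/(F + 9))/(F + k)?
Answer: -6409/54 ≈ -118.69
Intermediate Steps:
A(b) = -13 (A(b) = -5 - 8 = -13)
J(k, F) = (k + (11 + k)/(9 + F))/(F + k)
(J(3, 9)*29)*A(-7) = (((11 + 10*3 + 9*3)/(9² + 9*9 + 9*3 + 9*3))*29)*(-13) = (((11 + 30 + 27)/(81 + 81 + 27 + 27))*29)*(-13) = ((68/216)*29)*(-13) = (((1/216)*68)*29)*(-13) = ((17/54)*29)*(-13) = (493/54)*(-13) = -6409/54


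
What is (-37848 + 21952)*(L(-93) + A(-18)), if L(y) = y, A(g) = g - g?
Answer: 1478328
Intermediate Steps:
A(g) = 0
(-37848 + 21952)*(L(-93) + A(-18)) = (-37848 + 21952)*(-93 + 0) = -15896*(-93) = 1478328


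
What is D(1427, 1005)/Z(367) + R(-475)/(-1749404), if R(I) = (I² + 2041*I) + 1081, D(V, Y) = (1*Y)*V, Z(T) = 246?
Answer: 418177371119/71725564 ≈ 5830.2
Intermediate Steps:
D(V, Y) = V*Y (D(V, Y) = Y*V = V*Y)
R(I) = 1081 + I² + 2041*I
D(1427, 1005)/Z(367) + R(-475)/(-1749404) = (1427*1005)/246 + (1081 + (-475)² + 2041*(-475))/(-1749404) = 1434135*(1/246) + (1081 + 225625 - 969475)*(-1/1749404) = 478045/82 - 742769*(-1/1749404) = 478045/82 + 742769/1749404 = 418177371119/71725564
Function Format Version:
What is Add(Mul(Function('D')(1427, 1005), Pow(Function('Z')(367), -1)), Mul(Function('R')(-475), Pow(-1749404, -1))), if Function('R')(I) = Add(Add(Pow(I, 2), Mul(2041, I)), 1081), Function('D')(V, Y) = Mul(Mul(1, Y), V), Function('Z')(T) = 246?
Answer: Rational(418177371119, 71725564) ≈ 5830.2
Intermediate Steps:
Function('D')(V, Y) = Mul(V, Y) (Function('D')(V, Y) = Mul(Y, V) = Mul(V, Y))
Function('R')(I) = Add(1081, Pow(I, 2), Mul(2041, I))
Add(Mul(Function('D')(1427, 1005), Pow(Function('Z')(367), -1)), Mul(Function('R')(-475), Pow(-1749404, -1))) = Add(Mul(Mul(1427, 1005), Pow(246, -1)), Mul(Add(1081, Pow(-475, 2), Mul(2041, -475)), Pow(-1749404, -1))) = Add(Mul(1434135, Rational(1, 246)), Mul(Add(1081, 225625, -969475), Rational(-1, 1749404))) = Add(Rational(478045, 82), Mul(-742769, Rational(-1, 1749404))) = Add(Rational(478045, 82), Rational(742769, 1749404)) = Rational(418177371119, 71725564)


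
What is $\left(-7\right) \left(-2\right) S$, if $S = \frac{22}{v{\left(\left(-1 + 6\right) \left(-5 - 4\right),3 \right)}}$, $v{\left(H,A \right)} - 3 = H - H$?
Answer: $\frac{308}{3} \approx 102.67$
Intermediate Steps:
$v{\left(H,A \right)} = 3$ ($v{\left(H,A \right)} = 3 + \left(H - H\right) = 3 + 0 = 3$)
$S = \frac{22}{3} \approx 7.3333$
$\left(-7\right) \left(-2\right) S = \left(-7\right) \left(-2\right) \frac{22}{3} = 14 \cdot \frac{22}{3} = \frac{308}{3}$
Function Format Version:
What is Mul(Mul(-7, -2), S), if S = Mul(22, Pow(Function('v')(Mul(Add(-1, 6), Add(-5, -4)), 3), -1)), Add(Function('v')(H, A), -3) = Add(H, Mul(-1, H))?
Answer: Rational(308, 3) ≈ 102.67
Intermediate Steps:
Function('v')(H, A) = 3 (Function('v')(H, A) = Add(3, Add(H, Mul(-1, H))) = Add(3, 0) = 3)
S = Rational(22, 3) (S = Mul(22, Pow(3, -1)) = Mul(22, Rational(1, 3)) = Rational(22, 3) ≈ 7.3333)
Mul(Mul(-7, -2), S) = Mul(Mul(-7, -2), Rational(22, 3)) = Mul(14, Rational(22, 3)) = Rational(308, 3)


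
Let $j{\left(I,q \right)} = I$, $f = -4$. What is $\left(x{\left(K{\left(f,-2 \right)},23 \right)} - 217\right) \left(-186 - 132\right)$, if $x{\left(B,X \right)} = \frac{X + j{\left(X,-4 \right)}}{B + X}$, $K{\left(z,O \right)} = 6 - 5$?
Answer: $\frac{136793}{2} \approx 68397.0$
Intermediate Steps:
$K{\left(z,O \right)} = 1$ ($K{\left(z,O \right)} = 6 - 5 = 1$)
$x{\left(B,X \right)} = \frac{2 X}{B + X}$ ($x{\left(B,X \right)} = \frac{X + X}{B + X} = \frac{2 X}{B + X}$)
$\left(x{\left(K{\left(f,-2 \right)},23 \right)} - 217\right) \left(-186 - 132\right) = \left(2 \cdot 23 \frac{1}{1 + 23} - 217\right) \left(-186 - 132\right) = \left(2 \cdot 23 \cdot \frac{1}{24} - 217\right) \left(-318\right) = \left(\frac{23}{12} - 217\right) \left(-318\right) = \left(- \frac{2581}{12}\right) \left(-318\right) = \frac{136793}{2}$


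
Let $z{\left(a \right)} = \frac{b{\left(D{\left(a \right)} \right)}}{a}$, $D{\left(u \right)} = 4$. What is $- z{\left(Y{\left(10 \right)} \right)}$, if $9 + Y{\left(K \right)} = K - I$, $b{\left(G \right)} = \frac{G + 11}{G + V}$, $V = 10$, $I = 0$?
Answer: $- \frac{15}{14} \approx -1.0714$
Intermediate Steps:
$b{\left(G \right)} = \frac{11 + G}{10 + G}$ ($b{\left(G \right)} = \frac{G + 11}{G + 10} = \frac{11 + G}{10 + G}$)
$Y{\left(K \right)} = -9 + K$ ($Y{\left(K \right)} = -9 + \left(K - 0\right) = -9 + \left(K + 0\right) = -9 + K$)
$z{\left(a \right)} = \frac{15}{14 a}$ ($z{\left(a \right)} = \frac{\frac{1}{10 + 4} \left(11 + 4\right)}{a} = \frac{\frac{1}{14} \cdot 15}{a} = \frac{15}{14 a}$)
$- z{\left(Y{\left(10 \right)} \right)} = - \frac{15}{14 \left(-9 + 10\right)} = - \frac{15}{14 \cdot 1} = - \frac{15 \cdot 1}{14} = \left(-1\right) \frac{15}{14} = - \frac{15}{14}$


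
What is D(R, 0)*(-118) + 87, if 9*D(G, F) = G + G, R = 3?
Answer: 25/3 ≈ 8.3333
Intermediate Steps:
D(G, F) = 2*G/9 (D(G, F) = (G + G)/9 = (2*G)/9 = 2*G/9)
D(R, 0)*(-118) + 87 = ((2/9)*3)*(-118) + 87 = (⅔)*(-118) + 87 = -236/3 + 87 = 25/3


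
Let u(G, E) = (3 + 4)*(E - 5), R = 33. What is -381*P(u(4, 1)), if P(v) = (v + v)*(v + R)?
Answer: 106680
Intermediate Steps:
u(G, E) = -35 + 7*E (u(G, E) = 7*(-5 + E) = -35 + 7*E)
P(v) = 2*v*(33 + v) (P(v) = (v + v)*(v + 33) = (2*v)*(33 + v) = 2*v*(33 + v))
-381*P(u(4, 1)) = -762*(-35 + 7*1)*(33 + (-35 + 7*1)) = -762*(-35 + 7)*(33 + (-35 + 7)) = -762*(-28)*(33 - 28) = -762*(-28)*5 = -381*(-280) = 106680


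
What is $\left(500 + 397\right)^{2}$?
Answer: $804609$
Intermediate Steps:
$\left(500 + 397\right)^{2} = 897^{2} = 804609$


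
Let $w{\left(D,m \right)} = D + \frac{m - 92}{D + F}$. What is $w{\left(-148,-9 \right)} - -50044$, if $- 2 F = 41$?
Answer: $\frac{16815154}{337} \approx 49897.0$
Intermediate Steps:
$F = - \frac{41}{2}$ ($F = \left(- \frac{1}{2}\right) 41 = - \frac{41}{2} \approx -20.5$)
$w{\left(D,m \right)} = D + \frac{-92 + m}{- \frac{41}{2} + D}$ ($w{\left(D,m \right)} = D + \frac{m - 92}{D - \frac{41}{2}} = D + \frac{-92 + m}{- \frac{41}{2} + D}$)
$w{\left(-148,-9 \right)} - -50044 = \frac{-184 - -6068 + 2 \left(-9\right) + 2 \left(-148\right)^{2}}{-41 + 2 \left(-148\right)} - -50044 = \frac{-184 + 6068 - 18 + 2 \cdot 21904}{-41 - 296} + 50044 = \frac{-184 + 6068 - 18 + 43808}{-337} + 50044 = \left(- \frac{1}{337}\right) 49674 + 50044 = - \frac{49674}{337} + 50044 = \frac{16815154}{337}$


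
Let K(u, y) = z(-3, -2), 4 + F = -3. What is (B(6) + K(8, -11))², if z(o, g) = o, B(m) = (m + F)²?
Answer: 4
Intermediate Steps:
F = -7 (F = -4 - 3 = -7)
B(m) = (-7 + m)² (B(m) = (m - 7)² = (-7 + m)²)
K(u, y) = -3
(B(6) + K(8, -11))² = ((-7 + 6)² - 3)² = ((-1)² - 3)² = (1 - 3)² = (-2)² = 4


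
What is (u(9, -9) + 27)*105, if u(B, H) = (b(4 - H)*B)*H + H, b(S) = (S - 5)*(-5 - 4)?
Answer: 614250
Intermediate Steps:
b(S) = 45 - 9*S (b(S) = (-5 + S)*(-9) = 45 - 9*S)
u(B, H) = H + B*H*(9 + 9*H) (u(B, H) = ((45 - 9*(4 - H))*B)*H + H = ((45 + (-36 + 9*H))*B)*H + H = ((9 + 9*H)*B)*H + H = (B*(9 + 9*H))*H + H = B*H*(9 + 9*H) + H = H + B*H*(9 + 9*H))
(u(9, -9) + 27)*105 = (-9*(1 + 9*9 + 9*9*(-9)) + 27)*105 = (-9*(1 + 81 - 729) + 27)*105 = (-9*(-647) + 27)*105 = (5823 + 27)*105 = 5850*105 = 614250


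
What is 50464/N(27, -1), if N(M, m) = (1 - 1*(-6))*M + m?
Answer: 12616/47 ≈ 268.43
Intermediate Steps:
N(M, m) = m + 7*M (N(M, m) = (1 + 6)*M + m = 7*M + m = m + 7*M)
50464/N(27, -1) = 50464/(-1 + 7*27) = 50464/(-1 + 189) = 50464/188 = 50464*(1/188) = 12616/47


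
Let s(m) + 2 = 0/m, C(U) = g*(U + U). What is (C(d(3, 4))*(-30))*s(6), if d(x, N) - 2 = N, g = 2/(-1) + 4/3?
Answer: -480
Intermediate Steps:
g = -⅔ (g = 2*(-1) + 4*(⅓) = -2 + 4/3 = -⅔ ≈ -0.66667)
d(x, N) = 2 + N
C(U) = -4*U/3 (C(U) = -2*(U + U)/3 = -4*U/3)
s(m) = -2 (s(m) = -2 + 0/m = -2 + 0 = -2)
(C(d(3, 4))*(-30))*s(6) = (-4*(2 + 4)/3*(-30))*(-2) = (-4/3*6*(-30))*(-2) = -8*(-30)*(-2) = 240*(-2) = -480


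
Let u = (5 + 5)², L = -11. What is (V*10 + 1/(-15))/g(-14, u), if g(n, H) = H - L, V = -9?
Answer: -1351/1665 ≈ -0.81141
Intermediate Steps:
u = 100 (u = 10² = 100)
g(n, H) = 11 + H (g(n, H) = H - 1*(-11) = H + 11 = 11 + H)
(V*10 + 1/(-15))/g(-14, u) = (-9*10 + 1/(-15))/(11 + 100) = (-90 - 1/15)/111 = -1351/15*1/111 = -1351/1665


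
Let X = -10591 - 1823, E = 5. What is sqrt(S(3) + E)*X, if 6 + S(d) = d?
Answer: -12414*sqrt(2) ≈ -17556.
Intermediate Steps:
S(d) = -6 + d
X = -12414
sqrt(S(3) + E)*X = sqrt((-6 + 3) + 5)*(-12414) = sqrt(-3 + 5)*(-12414) = sqrt(2)*(-12414) = -12414*sqrt(2)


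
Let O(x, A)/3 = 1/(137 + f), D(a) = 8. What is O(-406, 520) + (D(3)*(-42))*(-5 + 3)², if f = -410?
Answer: -122305/91 ≈ -1344.0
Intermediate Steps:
O(x, A) = -1/91 (O(x, A) = 3/(137 - 410) = 3/(-273) = 3*(-1/273) = -1/91)
O(-406, 520) + (D(3)*(-42))*(-5 + 3)² = -1/91 + (8*(-42))*(-5 + 3)² = -1/91 - 336*(-2)² = -1/91 - 336*4 = -1/91 - 1344 = -122305/91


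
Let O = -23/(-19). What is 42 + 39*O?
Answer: 1695/19 ≈ 89.211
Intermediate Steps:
O = 23/19 (O = -23*(-1/19) = 23/19 ≈ 1.2105)
42 + 39*O = 42 + 39*(23/19) = 42 + 897/19 = 1695/19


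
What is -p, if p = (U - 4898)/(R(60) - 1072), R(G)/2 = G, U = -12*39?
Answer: -2683/476 ≈ -5.6366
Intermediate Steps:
U = -468
R(G) = 2*G
p = 2683/476 (p = (-468 - 4898)/(2*60 - 1072) = -5366/(120 - 1072) = -5366/(-952) = -5366*(-1/952) = 2683/476 ≈ 5.6366)
-p = -1*2683/476 = -2683/476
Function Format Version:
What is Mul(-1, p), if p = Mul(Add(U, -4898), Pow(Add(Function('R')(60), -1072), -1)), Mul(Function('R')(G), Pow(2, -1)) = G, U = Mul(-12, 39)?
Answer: Rational(-2683, 476) ≈ -5.6366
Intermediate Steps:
U = -468
Function('R')(G) = Mul(2, G)
p = Rational(2683, 476) (p = Mul(Add(-468, -4898), Pow(Add(Mul(2, 60), -1072), -1)) = Mul(-5366, Pow(Add(120, -1072), -1)) = Mul(-5366, Pow(-952, -1)) = Mul(-5366, Rational(-1, 952)) = Rational(2683, 476) ≈ 5.6366)
Mul(-1, p) = Mul(-1, Rational(2683, 476)) = Rational(-2683, 476)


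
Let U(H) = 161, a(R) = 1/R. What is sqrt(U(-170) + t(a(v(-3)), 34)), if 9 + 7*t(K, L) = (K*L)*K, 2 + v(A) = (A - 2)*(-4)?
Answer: sqrt(2535862)/126 ≈ 12.638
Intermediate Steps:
v(A) = 6 - 4*A (v(A) = -2 + (A - 2)*(-4) = -2 + (-2 + A)*(-4) = -2 + (8 - 4*A) = 6 - 4*A)
a(R) = 1/R
t(K, L) = -9/7 + L*K**2/7 (t(K, L) = -9/7 + ((K*L)*K)/7 = -9/7 + (L*K**2)/7 = -9/7 + L*K**2/7)
sqrt(U(-170) + t(a(v(-3)), 34)) = sqrt(161 + (-9/7 + (1/7)*34*(1/(6 - 4*(-3)))**2)) = sqrt(161 + (-9/7 + (1/7)*34*(1/(6 + 12))**2)) = sqrt(161 + (-9/7 + (1/7)*34*(1/18)**2)) = sqrt(161 + (-9/7 + (1/7)*34*(1/324))) = sqrt(161 + (-9/7 + 17/1134)) = sqrt(161 - 1441/1134) = sqrt(181133/1134) = sqrt(2535862)/126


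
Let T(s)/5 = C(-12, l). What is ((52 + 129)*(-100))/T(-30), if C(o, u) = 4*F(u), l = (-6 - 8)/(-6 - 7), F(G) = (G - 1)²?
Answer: -152945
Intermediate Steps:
F(G) = (-1 + G)²
l = 14/13 (l = -14/(-13) = -14*(-1/13) = 14/13 ≈ 1.0769)
C(o, u) = 4*(-1 + u)²
T(s) = 20/169 (T(s) = 5*(4*(-1 + 14/13)²) = 5*(4*(1/13)²) = 5*(4*(1/169)) = 5*(4/169) = 20/169)
((52 + 129)*(-100))/T(-30) = ((52 + 129)*(-100))/(20/169) = (181*(-100))*(169/20) = -18100*169/20 = -152945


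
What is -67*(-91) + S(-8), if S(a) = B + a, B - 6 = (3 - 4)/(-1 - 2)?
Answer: 18286/3 ≈ 6095.3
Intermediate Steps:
B = 19/3 (B = 6 + (3 - 4)/(-1 - 2) = 6 - 1/(-3) = 6 - 1*(-⅓) = 6 + ⅓ = 19/3 ≈ 6.3333)
S(a) = 19/3 + a
-67*(-91) + S(-8) = -67*(-91) + (19/3 - 8) = 6097 - 5/3 = 18286/3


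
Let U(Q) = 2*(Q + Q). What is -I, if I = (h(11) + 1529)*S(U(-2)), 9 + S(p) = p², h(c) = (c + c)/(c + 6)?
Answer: -1430825/17 ≈ -84166.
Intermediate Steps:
U(Q) = 4*Q (U(Q) = 2*(2*Q) = 4*Q)
h(c) = 2*c/(6 + c) (h(c) = (2*c)/(6 + c) = 2*c/(6 + c))
S(p) = -9 + p²
I = 1430825/17 (I = (2*11/(6 + 11) + 1529)*(-9 + (4*(-2))²) = (2*11/17 + 1529)*(-9 + (-8)²) = (2*11*(1/17) + 1529)*(-9 + 64) = (22/17 + 1529)*55 = (26015/17)*55 = 1430825/17 ≈ 84166.)
-I = -1*1430825/17 = -1430825/17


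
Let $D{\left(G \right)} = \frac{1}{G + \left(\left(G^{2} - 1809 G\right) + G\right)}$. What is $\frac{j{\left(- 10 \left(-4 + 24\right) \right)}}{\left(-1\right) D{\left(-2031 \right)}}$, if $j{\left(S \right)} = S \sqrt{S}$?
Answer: $15589956000 i \sqrt{2} \approx 2.2048 \cdot 10^{10} i$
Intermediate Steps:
$D{\left(G \right)} = \frac{1}{G^{2} - 1807 G}$ ($D{\left(G \right)} = \frac{1}{G + \left(G^{2} - 1808 G\right)} = \frac{1}{G^{2} - 1807 G}$)
$j{\left(S \right)} = S^{\frac{3}{2}}$
$\frac{j{\left(- 10 \left(-4 + 24\right) \right)}}{\left(-1\right) D{\left(-2031 \right)}} = \frac{\left(- 10 \left(-4 + 24\right)\right)^{\frac{3}{2}}}{\left(-1\right) \frac{1}{\left(-2031\right) \left(-1807 - 2031\right)}} = \frac{\left(\left(-10\right) 20\right)^{\frac{3}{2}}}{\left(-1\right) \left(- \frac{1}{2031 \left(-3838\right)}\right)} = \frac{\left(-200\right)^{\frac{3}{2}}}{\left(-1\right) \left(\left(- \frac{1}{2031}\right) \left(- \frac{1}{3838}\right)\right)} = \frac{\left(-2000\right) i \sqrt{2}}{\left(-1\right) \frac{1}{7794978}} = \frac{\left(-2000\right) i \sqrt{2}}{- \frac{1}{7794978}} = - 2000 i \sqrt{2} \left(-7794978\right) = 15589956000 i \sqrt{2}$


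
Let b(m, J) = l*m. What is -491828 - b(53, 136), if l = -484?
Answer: -466176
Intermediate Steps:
b(m, J) = -484*m
-491828 - b(53, 136) = -491828 - (-484)*53 = -491828 - 1*(-25652) = -491828 + 25652 = -466176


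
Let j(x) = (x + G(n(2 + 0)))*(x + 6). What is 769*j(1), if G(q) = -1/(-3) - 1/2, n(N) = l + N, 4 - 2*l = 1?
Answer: 26915/6 ≈ 4485.8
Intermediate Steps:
l = 3/2 (l = 2 - 1/2*1 = 2 - 1/2 = 3/2 ≈ 1.5000)
n(N) = 3/2 + N
G(q) = -1/6 (G(q) = -1*(-1/3) - 1*1/2 = 1/3 - 1/2 = -1/6)
j(x) = (6 + x)*(-1/6 + x) (j(x) = (x - 1/6)*(x + 6) = (-1/6 + x)*(6 + x) = (6 + x)*(-1/6 + x))
769*j(1) = 769*(-1 + 1**2 + (35/6)*1) = 769*(-1 + 1 + 35/6) = 769*(35/6) = 26915/6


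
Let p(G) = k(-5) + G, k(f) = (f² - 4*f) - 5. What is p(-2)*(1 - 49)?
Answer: -1824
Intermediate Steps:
k(f) = -5 + f² - 4*f
p(G) = 40 + G (p(G) = (-5 + (-5)² - 4*(-5)) + G = (-5 + 25 + 20) + G = 40 + G)
p(-2)*(1 - 49) = (40 - 2)*(1 - 49) = 38*(-48) = -1824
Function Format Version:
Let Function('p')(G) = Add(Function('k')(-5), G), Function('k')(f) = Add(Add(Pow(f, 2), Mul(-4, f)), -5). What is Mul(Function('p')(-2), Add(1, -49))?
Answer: -1824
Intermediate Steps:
Function('k')(f) = Add(-5, Pow(f, 2), Mul(-4, f))
Function('p')(G) = Add(40, G) (Function('p')(G) = Add(Add(-5, Pow(-5, 2), Mul(-4, -5)), G) = Add(Add(-5, 25, 20), G) = Add(40, G))
Mul(Function('p')(-2), Add(1, -49)) = Mul(Add(40, -2), Add(1, -49)) = Mul(38, -48) = -1824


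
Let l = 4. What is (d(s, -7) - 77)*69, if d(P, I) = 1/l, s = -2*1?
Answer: -21183/4 ≈ -5295.8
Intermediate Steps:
s = -2
d(P, I) = ¼ (d(P, I) = 1/4 = ¼)
(d(s, -7) - 77)*69 = (¼ - 77)*69 = -307/4*69 = -21183/4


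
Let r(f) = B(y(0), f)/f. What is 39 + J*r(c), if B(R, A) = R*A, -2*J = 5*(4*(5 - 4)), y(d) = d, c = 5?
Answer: 39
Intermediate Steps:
J = -10 (J = -5*4*(5 - 4)/2 = -5*4*1/2 = -5*4/2 = -½*20 = -10)
B(R, A) = A*R
r(f) = 0 (r(f) = (f*0)/f = 0/f = 0)
39 + J*r(c) = 39 - 10*0 = 39 + 0 = 39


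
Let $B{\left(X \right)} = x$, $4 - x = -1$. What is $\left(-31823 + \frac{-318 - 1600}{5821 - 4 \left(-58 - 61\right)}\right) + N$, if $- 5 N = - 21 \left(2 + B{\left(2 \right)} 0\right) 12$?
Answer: $- \frac{998783057}{31485} \approx -31723.0$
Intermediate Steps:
$x = 5$ ($x = 4 - -1 = 4 + 1 = 5$)
$B{\left(X \right)} = 5$
$N = \frac{504}{5}$ ($N = - \frac{- 21 \left(2 + 5 \cdot 0\right) 12}{5} = - \frac{- 21 \left(2 + 0\right) 12}{5} = - \frac{\left(-21\right) 2 \cdot 12}{5} = - \frac{\left(-42\right) 12}{5} = \left(- \frac{1}{5}\right) \left(-504\right) = \frac{504}{5} \approx 100.8$)
$\left(-31823 + \frac{-318 - 1600}{5821 - 4 \left(-58 - 61\right)}\right) + N = \left(-31823 + \frac{-318 - 1600}{5821 - 4 \left(-58 - 61\right)}\right) + \frac{504}{5} = \left(-31823 - \frac{1918}{5821 - -476}\right) + \frac{504}{5} = \left(-31823 - \frac{1918}{5821 + 476}\right) + \frac{504}{5} = \left(-31823 - \frac{1918}{6297}\right) + \frac{504}{5} = - \frac{200391349}{6297} + \frac{504}{5} = - \frac{998783057}{31485}$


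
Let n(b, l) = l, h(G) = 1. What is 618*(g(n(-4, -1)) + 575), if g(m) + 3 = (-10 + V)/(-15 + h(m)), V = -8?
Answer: 2480034/7 ≈ 3.5429e+5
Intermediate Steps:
g(m) = -12/7 (g(m) = -3 + (-10 - 8)/(-15 + 1) = -3 - 18/(-14) = -3 - 18*(-1/14) = -3 + 9/7 = -12/7)
618*(g(n(-4, -1)) + 575) = 618*(-12/7 + 575) = 618*(4013/7) = 2480034/7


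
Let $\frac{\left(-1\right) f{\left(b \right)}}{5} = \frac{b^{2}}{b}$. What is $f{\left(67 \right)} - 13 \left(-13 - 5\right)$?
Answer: $-101$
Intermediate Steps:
$f{\left(b \right)} = - 5 b$ ($f{\left(b \right)} = - 5 \frac{b^{2}}{b} = - 5 b$)
$f{\left(67 \right)} - 13 \left(-13 - 5\right) = \left(-5\right) 67 - 13 \left(-13 - 5\right) = -335 - 13 \left(-18\right) = -335 - -234 = -335 + 234 = -101$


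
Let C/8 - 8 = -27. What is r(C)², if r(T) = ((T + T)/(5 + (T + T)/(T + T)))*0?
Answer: 0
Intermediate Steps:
C = -152 (C = 64 + 8*(-27) = 64 - 216 = -152)
r(T) = 0 (r(T) = ((2*T)/(5 + (2*T)/((2*T))))*0 = ((2*T)/(5 + (2*T)*(1/(2*T))))*0 = ((2*T)/(5 + 1))*0 = ((2*T)/6)*0 = ((2*T)*(⅙))*0 = (T/3)*0 = 0)
r(C)² = 0² = 0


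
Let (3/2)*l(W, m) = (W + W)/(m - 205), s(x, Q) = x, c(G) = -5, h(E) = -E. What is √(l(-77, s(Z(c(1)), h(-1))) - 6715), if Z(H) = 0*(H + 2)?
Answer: 31*I*√2642655/615 ≈ 81.942*I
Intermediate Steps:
Z(H) = 0 (Z(H) = 0*(2 + H) = 0)
l(W, m) = 4*W/(3*(-205 + m)) (l(W, m) = 2*((W + W)/(m - 205))/3 = 2*((2*W)/(-205 + m))/3 = 2*(2*W/(-205 + m))/3 = 4*W/(3*(-205 + m)))
√(l(-77, s(Z(c(1)), h(-1))) - 6715) = √((4/3)*(-77)/(-205 + 0) - 6715) = √((4/3)*(-77)/(-205) - 6715) = √((4/3)*(-77)*(-1/205) - 6715) = √(308/615 - 6715) = √(-4129417/615) = 31*I*√2642655/615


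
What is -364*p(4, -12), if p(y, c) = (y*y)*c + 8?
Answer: 66976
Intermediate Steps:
p(y, c) = 8 + c*y² (p(y, c) = y²*c + 8 = c*y² + 8 = 8 + c*y²)
-364*p(4, -12) = -364*(8 - 12*4²) = -364*(8 - 12*16) = -364*(8 - 192) = -364*(-184) = 66976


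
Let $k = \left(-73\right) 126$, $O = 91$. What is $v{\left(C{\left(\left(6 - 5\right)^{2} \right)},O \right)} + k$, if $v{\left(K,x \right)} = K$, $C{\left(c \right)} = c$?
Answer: $-9197$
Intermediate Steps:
$k = -9198$
$v{\left(C{\left(\left(6 - 5\right)^{2} \right)},O \right)} + k = \left(6 - 5\right)^{2} - 9198 = 1^{2} - 9198 = 1 - 9198 = -9197$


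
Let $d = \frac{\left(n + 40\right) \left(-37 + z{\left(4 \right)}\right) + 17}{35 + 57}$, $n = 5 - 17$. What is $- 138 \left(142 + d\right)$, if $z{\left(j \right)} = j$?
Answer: $- \frac{36471}{2} \approx -18236.0$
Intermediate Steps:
$n = -12$
$d = - \frac{907}{92}$ ($d = \frac{\left(-12 + 40\right) \left(-37 + 4\right) + 17}{35 + 57} = \frac{28 \left(-33\right) + 17}{92} = \left(-924 + 17\right) \frac{1}{92} = \left(-907\right) \frac{1}{92} = - \frac{907}{92} \approx -9.8587$)
$- 138 \left(142 + d\right) = - 138 \left(142 - \frac{907}{92}\right) = \left(-138\right) \frac{12157}{92} = - \frac{36471}{2}$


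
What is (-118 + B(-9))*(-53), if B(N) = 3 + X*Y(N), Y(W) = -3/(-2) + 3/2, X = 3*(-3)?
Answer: 7526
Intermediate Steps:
X = -9
Y(W) = 3 (Y(W) = -3*(-½) + 3*(½) = 3/2 + 3/2 = 3)
B(N) = -24 (B(N) = 3 - 9*3 = 3 - 27 = -24)
(-118 + B(-9))*(-53) = (-118 - 24)*(-53) = -142*(-53) = 7526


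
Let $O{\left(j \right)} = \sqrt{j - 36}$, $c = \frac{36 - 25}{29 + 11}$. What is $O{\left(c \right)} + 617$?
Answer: $617 + \frac{i \sqrt{14290}}{20} \approx 617.0 + 5.977 i$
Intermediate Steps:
$c = \frac{11}{40} \approx 0.275$
$O{\left(j \right)} = \sqrt{-36 + j}$
$O{\left(c \right)} + 617 = \sqrt{-36 + \frac{11}{40}} + 617 = \sqrt{- \frac{1429}{40}} + 617 = \frac{i \sqrt{14290}}{20} + 617 = 617 + \frac{i \sqrt{14290}}{20}$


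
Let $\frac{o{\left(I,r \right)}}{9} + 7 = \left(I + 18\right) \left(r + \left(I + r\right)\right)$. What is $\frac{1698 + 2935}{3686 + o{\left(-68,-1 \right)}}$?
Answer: $\frac{4633}{35123} \approx 0.13191$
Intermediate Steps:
$o{\left(I,r \right)} = -63 + 9 \left(18 + I\right) \left(I + 2 r\right)$ ($o{\left(I,r \right)} = -63 + 9 \left(I + 18\right) \left(r + \left(I + r\right)\right) = -63 + 9 \left(18 + I\right) \left(I + 2 r\right)$)
$\frac{1698 + 2935}{3686 + o{\left(-68,-1 \right)}} = \frac{1698 + 2935}{3686 + \left(-63 + 9 \left(-68\right)^{2} + 162 \left(-68\right) + 324 \left(-1\right) + 18 \left(-68\right) \left(-1\right)\right)} = \frac{4633}{3686 - -31437} = \frac{4633}{3686 + 31437} = \frac{4633}{35123}$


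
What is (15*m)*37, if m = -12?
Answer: -6660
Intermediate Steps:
(15*m)*37 = (15*(-12))*37 = -180*37 = -6660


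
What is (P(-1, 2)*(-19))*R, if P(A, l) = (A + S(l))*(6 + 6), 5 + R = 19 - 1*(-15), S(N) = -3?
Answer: 26448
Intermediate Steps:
R = 29 (R = -5 + (19 - 1*(-15)) = -5 + (19 + 15) = -5 + 34 = 29)
P(A, l) = -36 + 12*A (P(A, l) = (A - 3)*(6 + 6) = (-3 + A)*12 = -36 + 12*A)
(P(-1, 2)*(-19))*R = ((-36 + 12*(-1))*(-19))*29 = ((-36 - 12)*(-19))*29 = -48*(-19)*29 = 912*29 = 26448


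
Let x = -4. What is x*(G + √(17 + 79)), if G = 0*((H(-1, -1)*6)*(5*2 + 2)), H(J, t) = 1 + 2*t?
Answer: -16*√6 ≈ -39.192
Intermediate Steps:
G = 0 (G = 0*(((1 + 2*(-1))*6)*(5*2 + 2)) = 0*(((1 - 2)*6)*(10 + 2)) = 0*(-1*6*12) = 0*(-6*12) = 0*(-72) = 0)
x*(G + √(17 + 79)) = -4*(0 + √(17 + 79)) = -4*(0 + √96) = -4*(0 + 4*√6) = -16*√6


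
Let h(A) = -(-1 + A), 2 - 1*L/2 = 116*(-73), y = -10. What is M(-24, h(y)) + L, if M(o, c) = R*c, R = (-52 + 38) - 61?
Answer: 16115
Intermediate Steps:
L = 16940 (L = 4 - 232*(-73) = 4 - 2*(-8468) = 4 + 16936 = 16940)
h(A) = 1 - A
R = -75 (R = -14 - 61 = -75)
M(o, c) = -75*c
M(-24, h(y)) + L = -75*(1 - 1*(-10)) + 16940 = -75*(1 + 10) + 16940 = -75*11 + 16940 = -825 + 16940 = 16115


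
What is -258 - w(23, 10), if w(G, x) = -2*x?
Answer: -238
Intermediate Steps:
-258 - w(23, 10) = -258 - (-2)*10 = -258 - 1*(-20) = -258 + 20 = -238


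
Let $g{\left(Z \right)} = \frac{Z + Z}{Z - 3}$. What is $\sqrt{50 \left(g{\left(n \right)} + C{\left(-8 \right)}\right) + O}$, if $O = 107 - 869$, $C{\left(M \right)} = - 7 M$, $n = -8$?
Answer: $\frac{\sqrt{255398}}{11} \approx 45.943$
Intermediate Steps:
$g{\left(Z \right)} = \frac{2 Z}{-3 + Z}$
$O = -762$ ($O = 107 - 869 = -762$)
$\sqrt{50 \left(g{\left(n \right)} + C{\left(-8 \right)}\right) + O} = \sqrt{50 \left(2 \left(-8\right) \frac{1}{-3 - 8} - -56\right) - 762} = \sqrt{50 \left(2 \left(-8\right) \frac{1}{-11} + 56\right) - 762} = \sqrt{50 \left(2 \left(-8\right) \left(- \frac{1}{11}\right) + 56\right) - 762} = \sqrt{50 \left(\frac{16}{11} + 56\right) - 762} = \sqrt{50 \cdot \frac{632}{11} - 762} = \sqrt{\frac{31600}{11} - 762} = \sqrt{\frac{23218}{11}} = \frac{\sqrt{255398}}{11}$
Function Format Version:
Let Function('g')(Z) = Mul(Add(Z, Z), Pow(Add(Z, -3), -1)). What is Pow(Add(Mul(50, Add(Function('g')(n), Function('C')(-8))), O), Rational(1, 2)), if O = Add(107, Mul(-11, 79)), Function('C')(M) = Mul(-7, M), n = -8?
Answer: Mul(Rational(1, 11), Pow(255398, Rational(1, 2))) ≈ 45.943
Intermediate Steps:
Function('g')(Z) = Mul(2, Z, Pow(Add(-3, Z), -1)) (Function('g')(Z) = Mul(Mul(2, Z), Pow(Add(-3, Z), -1)) = Mul(2, Z, Pow(Add(-3, Z), -1)))
O = -762 (O = Add(107, -869) = -762)
Pow(Add(Mul(50, Add(Function('g')(n), Function('C')(-8))), O), Rational(1, 2)) = Pow(Add(Mul(50, Add(Mul(2, -8, Pow(Add(-3, -8), -1)), Mul(-7, -8))), -762), Rational(1, 2)) = Pow(Add(Mul(50, Add(Mul(2, -8, Pow(-11, -1)), 56)), -762), Rational(1, 2)) = Pow(Add(Mul(50, Add(Mul(2, -8, Rational(-1, 11)), 56)), -762), Rational(1, 2)) = Pow(Add(Mul(50, Add(Rational(16, 11), 56)), -762), Rational(1, 2)) = Pow(Add(Mul(50, Rational(632, 11)), -762), Rational(1, 2)) = Pow(Add(Rational(31600, 11), -762), Rational(1, 2)) = Pow(Rational(23218, 11), Rational(1, 2)) = Mul(Rational(1, 11), Pow(255398, Rational(1, 2)))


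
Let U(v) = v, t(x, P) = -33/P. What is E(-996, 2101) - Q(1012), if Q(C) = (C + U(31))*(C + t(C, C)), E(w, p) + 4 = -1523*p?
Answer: -391488427/92 ≈ -4.2553e+6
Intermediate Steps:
E(w, p) = -4 - 1523*p
Q(C) = (31 + C)*(C - 33/C) (Q(C) = (C + 31)*(C - 33/C) = (31 + C)*(C - 33/C))
E(-996, 2101) - Q(1012) = (-4 - 1523*2101) - (-33 + 1012² - 1023/1012 + 31*1012) = (-4 - 3199823) - (-33 + 1024144 - 1023*1/1012 + 31372) = -3199827 - (-33 + 1024144 - 93/92 + 31372) = -3199827 - 1*97104343/92 = -3199827 - 97104343/92 = -391488427/92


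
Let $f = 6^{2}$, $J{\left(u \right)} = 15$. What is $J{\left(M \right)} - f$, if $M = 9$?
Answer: $-21$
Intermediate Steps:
$f = 36$
$J{\left(M \right)} - f = 15 - 36 = -21$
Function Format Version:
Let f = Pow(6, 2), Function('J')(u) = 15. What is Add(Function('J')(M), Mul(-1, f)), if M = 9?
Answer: -21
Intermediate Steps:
f = 36
Add(Function('J')(M), Mul(-1, f)) = Add(15, Mul(-1, 36)) = Add(15, -36) = -21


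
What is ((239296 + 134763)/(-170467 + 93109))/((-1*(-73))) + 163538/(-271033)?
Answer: -1024903333039/1530559669422 ≈ -0.66963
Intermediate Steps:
((239296 + 134763)/(-170467 + 93109))/((-1*(-73))) + 163538/(-271033) = (374059/(-77358))/73 + 163538*(-1/271033) = (374059*(-1/77358))*(1/73) - 163538/271033 = -374059/77358*1/73 - 163538/271033 = -374059/5647134 - 163538/271033 = -1024903333039/1530559669422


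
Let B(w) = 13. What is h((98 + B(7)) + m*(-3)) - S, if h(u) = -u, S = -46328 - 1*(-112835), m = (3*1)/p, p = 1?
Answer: -66609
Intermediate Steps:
m = 3 (m = (3*1)/1 = 3*1 = 3)
S = 66507 (S = -46328 + 112835 = 66507)
h((98 + B(7)) + m*(-3)) - S = -((98 + 13) + 3*(-3)) - 1*66507 = -(111 - 9) - 66507 = -1*102 - 66507 = -102 - 66507 = -66609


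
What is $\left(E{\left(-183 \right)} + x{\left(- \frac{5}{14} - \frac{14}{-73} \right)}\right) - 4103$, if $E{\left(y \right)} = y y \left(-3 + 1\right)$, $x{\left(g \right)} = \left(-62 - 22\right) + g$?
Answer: $- \frac{72730799}{1022} \approx -71165.0$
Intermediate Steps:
$x{\left(g \right)} = -84 + g$
$E{\left(y \right)} = - 2 y^{2}$ ($E{\left(y \right)} = y^{2} \left(-2\right) = - 2 y^{2}$)
$\left(E{\left(-183 \right)} + x{\left(- \frac{5}{14} - \frac{14}{-73} \right)}\right) - 4103 = \left(- 2 \left(-183\right)^{2} - \frac{86017}{1022}\right) - 4103 = \left(\left(-2\right) 33489 - \frac{86017}{1022}\right) - 4103 = \left(-66978 + \left(-84 + \left(- \frac{5}{14} + \frac{14}{73}\right)\right)\right) - 4103 = \left(-66978 - \frac{86017}{1022}\right) - 4103 = - \frac{68537533}{1022} - 4103 = - \frac{72730799}{1022}$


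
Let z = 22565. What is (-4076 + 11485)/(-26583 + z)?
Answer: -7409/4018 ≈ -1.8440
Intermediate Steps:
(-4076 + 11485)/(-26583 + z) = (-4076 + 11485)/(-26583 + 22565) = 7409/(-4018) = 7409*(-1/4018) = -7409/4018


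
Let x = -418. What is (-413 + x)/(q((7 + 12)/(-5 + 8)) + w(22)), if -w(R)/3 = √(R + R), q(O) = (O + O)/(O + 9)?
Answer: 363147/209123 + 2637594*√11/209123 ≈ 43.568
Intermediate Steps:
q(O) = 2*O/(9 + O) (q(O) = (2*O)/(9 + O) = 2*O/(9 + O))
w(R) = -3*√2*√R (w(R) = -3*√(R + R) = -3*√2*√R)
(-413 + x)/(q((7 + 12)/(-5 + 8)) + w(22)) = (-413 - 418)/(2*((7 + 12)/(-5 + 8))/(9 + (7 + 12)/(-5 + 8)) - 3*√2*√22) = -831/(2*(19/3)/(9 + 19/3) - 6*√11) = -831/(2*(19/3)/(46/3) - 6*√11) = -831/(2*(19/3)*(3/46) - 6*√11) = -831/(19/23 - 6*√11)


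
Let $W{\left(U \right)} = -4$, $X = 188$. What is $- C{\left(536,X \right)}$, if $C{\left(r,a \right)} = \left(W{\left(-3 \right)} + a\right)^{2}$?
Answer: $-33856$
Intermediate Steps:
$C{\left(r,a \right)} = \left(-4 + a\right)^{2}$
$- C{\left(536,X \right)} = - \left(-4 + 188\right)^{2} = - 184^{2} = \left(-1\right) 33856 = -33856$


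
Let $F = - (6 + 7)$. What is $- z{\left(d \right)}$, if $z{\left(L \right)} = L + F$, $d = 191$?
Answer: $-178$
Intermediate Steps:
$F = -13$ ($F = \left(-1\right) 13 = -13$)
$z{\left(L \right)} = -13 + L$ ($z{\left(L \right)} = L - 13 = -13 + L$)
$- z{\left(d \right)} = - (-13 + 191) = \left(-1\right) 178 = -178$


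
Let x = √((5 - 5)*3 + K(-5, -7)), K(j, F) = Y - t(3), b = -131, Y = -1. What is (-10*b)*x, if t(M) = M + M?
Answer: 1310*I*√7 ≈ 3465.9*I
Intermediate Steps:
t(M) = 2*M
K(j, F) = -7 (K(j, F) = -1 - 2*3 = -1 - 1*6 = -1 - 6 = -7)
x = I*√7 (x = √((5 - 5)*3 - 7) = √(0*3 - 7) = √(0 - 7) = √(-7) = I*√7 ≈ 2.6458*I)
(-10*b)*x = (-10*(-131))*(I*√7) = 1310*(I*√7) = 1310*I*√7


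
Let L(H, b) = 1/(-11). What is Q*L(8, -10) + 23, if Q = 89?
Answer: 164/11 ≈ 14.909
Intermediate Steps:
L(H, b) = -1/11
Q*L(8, -10) + 23 = 89*(-1/11) + 23 = -89/11 + 23 = 164/11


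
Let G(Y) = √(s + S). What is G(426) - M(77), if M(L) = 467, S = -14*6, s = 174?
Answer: -467 + 3*√10 ≈ -457.51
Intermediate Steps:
S = -84
G(Y) = 3*√10 (G(Y) = √(174 - 84) = √90 = 3*√10)
G(426) - M(77) = 3*√10 - 1*467 = 3*√10 - 467 = -467 + 3*√10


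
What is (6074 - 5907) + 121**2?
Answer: 14808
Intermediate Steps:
(6074 - 5907) + 121**2 = 167 + 14641 = 14808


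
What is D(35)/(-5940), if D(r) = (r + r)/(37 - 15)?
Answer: -7/13068 ≈ -0.00053566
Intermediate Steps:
D(r) = r/11 (D(r) = (2*r)/22 = (2*r)*(1/22) = r/11)
D(35)/(-5940) = ((1/11)*35)/(-5940) = (35/11)*(-1/5940) = -7/13068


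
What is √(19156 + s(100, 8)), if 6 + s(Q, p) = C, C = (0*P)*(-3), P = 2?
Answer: 5*√766 ≈ 138.38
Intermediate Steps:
C = 0 (C = (0*2)*(-3) = 0*(-3) = 0)
s(Q, p) = -6 (s(Q, p) = -6 + 0 = -6)
√(19156 + s(100, 8)) = √(19156 - 6) = √19150 = 5*√766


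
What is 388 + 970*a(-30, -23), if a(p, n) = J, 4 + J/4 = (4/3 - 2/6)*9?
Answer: 19788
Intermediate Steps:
J = 20 (J = -16 + 4*((4/3 - 2/6)*9) = -16 + 4*((4*(1/3) - 2*1/6)*9) = -16 + 4*((4/3 - 1/3)*9) = -16 + 4*(1*9) = -16 + 4*9 = -16 + 36 = 20)
a(p, n) = 20
388 + 970*a(-30, -23) = 388 + 970*20 = 388 + 19400 = 19788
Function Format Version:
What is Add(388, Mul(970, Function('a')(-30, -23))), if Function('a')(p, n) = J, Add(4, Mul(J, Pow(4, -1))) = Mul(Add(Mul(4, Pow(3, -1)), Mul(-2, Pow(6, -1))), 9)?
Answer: 19788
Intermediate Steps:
J = 20 (J = Add(-16, Mul(4, Mul(Add(Mul(4, Pow(3, -1)), Mul(-2, Pow(6, -1))), 9))) = Add(-16, Mul(4, Mul(Add(Mul(4, Rational(1, 3)), Mul(-2, Rational(1, 6))), 9))) = Add(-16, Mul(4, Mul(Add(Rational(4, 3), Rational(-1, 3)), 9))) = Add(-16, Mul(4, Mul(1, 9))) = Add(-16, Mul(4, 9)) = Add(-16, 36) = 20)
Function('a')(p, n) = 20
Add(388, Mul(970, Function('a')(-30, -23))) = Add(388, Mul(970, 20)) = Add(388, 19400) = 19788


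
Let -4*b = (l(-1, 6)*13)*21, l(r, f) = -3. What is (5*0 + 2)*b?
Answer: 819/2 ≈ 409.50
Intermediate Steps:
b = 819/4 (b = -(-3*13)*21/4 = -(-39)*21/4 = -¼*(-819) = 819/4 ≈ 204.75)
(5*0 + 2)*b = (5*0 + 2)*(819/4) = (0 + 2)*(819/4) = 2*(819/4) = 819/2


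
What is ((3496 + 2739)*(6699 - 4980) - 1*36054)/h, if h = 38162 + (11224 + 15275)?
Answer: 10681911/64661 ≈ 165.20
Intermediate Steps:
h = 64661 (h = 38162 + 26499 = 64661)
((3496 + 2739)*(6699 - 4980) - 1*36054)/h = ((3496 + 2739)*(6699 - 4980) - 1*36054)/64661 = (6235*1719 - 36054)*(1/64661) = (10717965 - 36054)*(1/64661) = 10681911*(1/64661) = 10681911/64661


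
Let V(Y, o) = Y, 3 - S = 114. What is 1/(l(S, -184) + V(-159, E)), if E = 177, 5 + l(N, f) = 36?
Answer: -1/128 ≈ -0.0078125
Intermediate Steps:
S = -111 (S = 3 - 1*114 = 3 - 114 = -111)
l(N, f) = 31 (l(N, f) = -5 + 36 = 31)
1/(l(S, -184) + V(-159, E)) = 1/(31 - 159) = 1/(-128) = -1/128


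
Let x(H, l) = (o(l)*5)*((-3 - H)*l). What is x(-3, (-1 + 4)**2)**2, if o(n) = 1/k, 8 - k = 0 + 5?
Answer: 0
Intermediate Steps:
k = 3 (k = 8 - (0 + 5) = 8 - 1*5 = 8 - 5 = 3)
o(n) = 1/3
x(H, l) = 5*l*(-3 - H)/3 (x(H, l) = ((1/3)*5)*((-3 - H)*l) = 5*(l*(-3 - H))/3 = 5*l*(-3 - H)/3)
x(-3, (-1 + 4)**2)**2 = (-5*(-1 + 4)**2*(3 - 3)/3)**2 = (-5/3*3**2*0)**2 = (-5/3*9*0)**2 = 0**2 = 0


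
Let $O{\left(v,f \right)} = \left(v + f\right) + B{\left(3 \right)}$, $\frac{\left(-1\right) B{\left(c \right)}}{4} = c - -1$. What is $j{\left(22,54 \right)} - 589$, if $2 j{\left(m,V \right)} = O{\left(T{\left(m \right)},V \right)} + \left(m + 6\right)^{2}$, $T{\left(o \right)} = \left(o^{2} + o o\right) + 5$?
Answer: $\frac{617}{2} \approx 308.5$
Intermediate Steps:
$B{\left(c \right)} = -4 - 4 c$ ($B{\left(c \right)} = - 4 \left(c - -1\right) = - 4 \left(c + 1\right) = - 4 \left(1 + c\right) = -4 - 4 c$)
$T{\left(o \right)} = 5 + 2 o^{2}$ ($T{\left(o \right)} = \left(o^{2} + o^{2}\right) + 5 = 2 o^{2} + 5 = 5 + 2 o^{2}$)
$O{\left(v,f \right)} = -16 + f + v$ ($O{\left(v,f \right)} = \left(v + f\right) - 16 = \left(f + v\right) - 16 = -16 + f + v$)
$j{\left(m,V \right)} = - \frac{11}{2} + m^{2} + \frac{V}{2} + \frac{\left(6 + m\right)^{2}}{2}$ ($j{\left(m,V \right)} = \frac{\left(-16 + V + \left(5 + 2 m^{2}\right)\right) + \left(m + 6\right)^{2}}{2} = \frac{\left(-11 + V + 2 m^{2}\right) + \left(6 + m\right)^{2}}{2} = \frac{-11 + V + \left(6 + m\right)^{2} + 2 m^{2}}{2} = - \frac{11}{2} + m^{2} + \frac{V}{2} + \frac{\left(6 + m\right)^{2}}{2}$)
$j{\left(22,54 \right)} - 589 = \left(\frac{25}{2} + \frac{1}{2} \cdot 54 + 6 \cdot 22 + \frac{3 \cdot 22^{2}}{2}\right) - 589 = \left(\frac{25}{2} + 27 + 132 + \frac{3}{2} \cdot 484\right) - 589 = \left(\frac{25}{2} + 27 + 132 + 726\right) - 589 = \frac{1795}{2} - 589 = \frac{617}{2}$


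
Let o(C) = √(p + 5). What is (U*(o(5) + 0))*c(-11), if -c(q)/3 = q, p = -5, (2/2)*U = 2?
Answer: 0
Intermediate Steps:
U = 2
o(C) = 0 (o(C) = √(-5 + 5) = √0 = 0)
c(q) = -3*q
(U*(o(5) + 0))*c(-11) = (2*(0 + 0))*(-3*(-11)) = (2*0)*33 = 0*33 = 0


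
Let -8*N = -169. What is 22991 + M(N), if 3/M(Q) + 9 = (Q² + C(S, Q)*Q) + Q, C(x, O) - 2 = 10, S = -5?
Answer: 349164381/15187 ≈ 22991.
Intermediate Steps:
C(x, O) = 12 (C(x, O) = 2 + 10 = 12)
N = 169/8 (N = -⅛*(-169) = 169/8 ≈ 21.125)
M(Q) = 3/(-9 + Q² + 13*Q) (M(Q) = 3/(-9 + ((Q² + 12*Q) + Q)) = 3/(-9 + (Q² + 13*Q)) = 3/(-9 + Q² + 13*Q))
22991 + M(N) = 22991 + 3/(-9 + (169/8)² + 13*(169/8)) = 22991 + 3/(-9 + 28561/64 + 2197/8) = 22991 + 3/(45561/64) = 22991 + 3*(64/45561) = 22991 + 64/15187 = 349164381/15187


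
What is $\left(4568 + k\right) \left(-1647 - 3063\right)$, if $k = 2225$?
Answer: $-31995030$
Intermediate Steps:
$\left(4568 + k\right) \left(-1647 - 3063\right) = \left(4568 + 2225\right) \left(-1647 - 3063\right) = 6793 \left(-4710\right) = -31995030$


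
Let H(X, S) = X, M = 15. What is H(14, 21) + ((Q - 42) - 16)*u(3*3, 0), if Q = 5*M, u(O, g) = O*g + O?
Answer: 167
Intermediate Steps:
u(O, g) = O + O*g
Q = 75 (Q = 5*15 = 75)
H(14, 21) + ((Q - 42) - 16)*u(3*3, 0) = 14 + ((75 - 42) - 16)*((3*3)*(1 + 0)) = 14 + (33 - 16)*(9*1) = 14 + 17*9 = 14 + 153 = 167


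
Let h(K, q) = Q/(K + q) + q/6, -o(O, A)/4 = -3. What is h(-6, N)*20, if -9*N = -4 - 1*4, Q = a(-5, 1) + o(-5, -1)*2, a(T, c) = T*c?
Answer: -44330/621 ≈ -71.385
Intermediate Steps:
o(O, A) = 12 (o(O, A) = -4*(-3) = 12)
Q = 19 (Q = -5*1 + 12*2 = -5 + 24 = 19)
N = 8/9 (N = -(-4 - 1*4)/9 = -(-4 - 4)/9 = -⅑*(-8) = 8/9 ≈ 0.88889)
h(K, q) = 19/(K + q) + q/6
h(-6, N)*20 = ((114 + (8/9)² - 6*8/9)/(6*(-6 + 8/9)))*20 = ((114 + 64/81 - 16/3)/(6*(-46/9)))*20 = ((⅙)*(-9/46)*(8866/81))*20 = -4433/1242*20 = -44330/621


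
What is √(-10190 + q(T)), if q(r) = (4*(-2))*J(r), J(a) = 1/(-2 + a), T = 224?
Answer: I*√125551434/111 ≈ 100.95*I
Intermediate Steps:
q(r) = -8/(-2 + r) (q(r) = (4*(-2))/(-2 + r) = -8/(-2 + r))
√(-10190 + q(T)) = √(-10190 - 8/(-2 + 224)) = √(-10190 - 8/222) = √(-10190 - 8*1/222) = √(-10190 - 4/111) = √(-1131094/111) = I*√125551434/111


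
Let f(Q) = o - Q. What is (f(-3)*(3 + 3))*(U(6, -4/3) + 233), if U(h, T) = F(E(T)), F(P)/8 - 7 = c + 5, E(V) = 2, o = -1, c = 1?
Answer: 4044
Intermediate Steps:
f(Q) = -1 - Q
F(P) = 104 (F(P) = 56 + 8*(1 + 5) = 56 + 8*6 = 56 + 48 = 104)
U(h, T) = 104
(f(-3)*(3 + 3))*(U(6, -4/3) + 233) = ((-1 - 1*(-3))*(3 + 3))*(104 + 233) = ((-1 + 3)*6)*337 = (2*6)*337 = 12*337 = 4044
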